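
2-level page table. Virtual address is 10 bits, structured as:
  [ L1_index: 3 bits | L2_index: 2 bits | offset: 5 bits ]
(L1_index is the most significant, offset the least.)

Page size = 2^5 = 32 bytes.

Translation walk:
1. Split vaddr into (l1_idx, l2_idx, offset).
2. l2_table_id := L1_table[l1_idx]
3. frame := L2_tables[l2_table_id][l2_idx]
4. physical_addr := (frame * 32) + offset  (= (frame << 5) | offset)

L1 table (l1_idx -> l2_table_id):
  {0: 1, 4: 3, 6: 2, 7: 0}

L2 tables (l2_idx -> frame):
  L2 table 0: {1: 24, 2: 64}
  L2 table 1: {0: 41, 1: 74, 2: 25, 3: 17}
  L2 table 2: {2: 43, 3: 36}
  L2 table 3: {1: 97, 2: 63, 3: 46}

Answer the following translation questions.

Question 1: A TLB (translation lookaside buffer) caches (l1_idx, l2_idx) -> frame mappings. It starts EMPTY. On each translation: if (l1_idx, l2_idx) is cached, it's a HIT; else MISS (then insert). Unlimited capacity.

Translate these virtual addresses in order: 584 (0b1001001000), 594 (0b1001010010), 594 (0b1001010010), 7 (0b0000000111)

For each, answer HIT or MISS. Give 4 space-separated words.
Answer: MISS HIT HIT MISS

Derivation:
vaddr=584: (4,2) not in TLB -> MISS, insert
vaddr=594: (4,2) in TLB -> HIT
vaddr=594: (4,2) in TLB -> HIT
vaddr=7: (0,0) not in TLB -> MISS, insert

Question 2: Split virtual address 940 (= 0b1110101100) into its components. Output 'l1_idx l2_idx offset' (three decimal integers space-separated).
Answer: 7 1 12

Derivation:
vaddr = 940 = 0b1110101100
  top 3 bits -> l1_idx = 7
  next 2 bits -> l2_idx = 1
  bottom 5 bits -> offset = 12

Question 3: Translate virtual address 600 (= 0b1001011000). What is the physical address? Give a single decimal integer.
vaddr = 600 = 0b1001011000
Split: l1_idx=4, l2_idx=2, offset=24
L1[4] = 3
L2[3][2] = 63
paddr = 63 * 32 + 24 = 2040

Answer: 2040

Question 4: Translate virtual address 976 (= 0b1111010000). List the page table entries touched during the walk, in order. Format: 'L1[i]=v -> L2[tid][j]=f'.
vaddr = 976 = 0b1111010000
Split: l1_idx=7, l2_idx=2, offset=16

Answer: L1[7]=0 -> L2[0][2]=64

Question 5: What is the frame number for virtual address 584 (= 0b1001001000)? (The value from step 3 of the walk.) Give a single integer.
vaddr = 584: l1_idx=4, l2_idx=2
L1[4] = 3; L2[3][2] = 63

Answer: 63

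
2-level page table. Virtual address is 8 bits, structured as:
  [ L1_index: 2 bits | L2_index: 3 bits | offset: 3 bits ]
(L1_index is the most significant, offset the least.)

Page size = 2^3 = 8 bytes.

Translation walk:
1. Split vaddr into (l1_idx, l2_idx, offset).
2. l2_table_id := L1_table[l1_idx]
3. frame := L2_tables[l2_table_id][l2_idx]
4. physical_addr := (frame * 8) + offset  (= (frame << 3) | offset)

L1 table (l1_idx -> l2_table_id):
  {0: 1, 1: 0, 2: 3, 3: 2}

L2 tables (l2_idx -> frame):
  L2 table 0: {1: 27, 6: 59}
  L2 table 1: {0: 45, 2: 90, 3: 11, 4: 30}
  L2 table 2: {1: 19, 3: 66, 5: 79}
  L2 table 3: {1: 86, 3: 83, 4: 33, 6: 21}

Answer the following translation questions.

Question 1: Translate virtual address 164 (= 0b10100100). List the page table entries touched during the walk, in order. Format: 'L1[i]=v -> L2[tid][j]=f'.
Answer: L1[2]=3 -> L2[3][4]=33

Derivation:
vaddr = 164 = 0b10100100
Split: l1_idx=2, l2_idx=4, offset=4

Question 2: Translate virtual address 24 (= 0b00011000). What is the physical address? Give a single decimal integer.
Answer: 88

Derivation:
vaddr = 24 = 0b00011000
Split: l1_idx=0, l2_idx=3, offset=0
L1[0] = 1
L2[1][3] = 11
paddr = 11 * 8 + 0 = 88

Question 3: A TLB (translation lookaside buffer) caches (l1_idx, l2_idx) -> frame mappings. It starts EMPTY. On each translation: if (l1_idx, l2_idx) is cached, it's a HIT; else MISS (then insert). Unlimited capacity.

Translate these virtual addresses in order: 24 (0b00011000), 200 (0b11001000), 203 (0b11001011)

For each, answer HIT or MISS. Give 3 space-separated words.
vaddr=24: (0,3) not in TLB -> MISS, insert
vaddr=200: (3,1) not in TLB -> MISS, insert
vaddr=203: (3,1) in TLB -> HIT

Answer: MISS MISS HIT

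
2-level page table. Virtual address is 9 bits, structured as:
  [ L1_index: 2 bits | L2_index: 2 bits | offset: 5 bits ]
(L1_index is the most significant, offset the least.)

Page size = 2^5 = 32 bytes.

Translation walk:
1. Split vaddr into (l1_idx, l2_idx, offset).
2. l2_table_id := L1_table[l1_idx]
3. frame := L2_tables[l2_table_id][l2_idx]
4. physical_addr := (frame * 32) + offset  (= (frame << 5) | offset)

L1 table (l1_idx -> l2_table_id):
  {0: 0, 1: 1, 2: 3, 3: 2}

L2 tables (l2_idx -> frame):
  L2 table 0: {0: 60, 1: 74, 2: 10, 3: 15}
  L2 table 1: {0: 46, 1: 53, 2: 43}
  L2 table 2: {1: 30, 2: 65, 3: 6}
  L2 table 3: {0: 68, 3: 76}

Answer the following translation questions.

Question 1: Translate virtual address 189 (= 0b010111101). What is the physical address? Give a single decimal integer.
vaddr = 189 = 0b010111101
Split: l1_idx=1, l2_idx=1, offset=29
L1[1] = 1
L2[1][1] = 53
paddr = 53 * 32 + 29 = 1725

Answer: 1725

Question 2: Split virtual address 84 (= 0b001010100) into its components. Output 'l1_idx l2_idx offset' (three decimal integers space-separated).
vaddr = 84 = 0b001010100
  top 2 bits -> l1_idx = 0
  next 2 bits -> l2_idx = 2
  bottom 5 bits -> offset = 20

Answer: 0 2 20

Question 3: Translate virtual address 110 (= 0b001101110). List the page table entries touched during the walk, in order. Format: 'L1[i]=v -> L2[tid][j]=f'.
Answer: L1[0]=0 -> L2[0][3]=15

Derivation:
vaddr = 110 = 0b001101110
Split: l1_idx=0, l2_idx=3, offset=14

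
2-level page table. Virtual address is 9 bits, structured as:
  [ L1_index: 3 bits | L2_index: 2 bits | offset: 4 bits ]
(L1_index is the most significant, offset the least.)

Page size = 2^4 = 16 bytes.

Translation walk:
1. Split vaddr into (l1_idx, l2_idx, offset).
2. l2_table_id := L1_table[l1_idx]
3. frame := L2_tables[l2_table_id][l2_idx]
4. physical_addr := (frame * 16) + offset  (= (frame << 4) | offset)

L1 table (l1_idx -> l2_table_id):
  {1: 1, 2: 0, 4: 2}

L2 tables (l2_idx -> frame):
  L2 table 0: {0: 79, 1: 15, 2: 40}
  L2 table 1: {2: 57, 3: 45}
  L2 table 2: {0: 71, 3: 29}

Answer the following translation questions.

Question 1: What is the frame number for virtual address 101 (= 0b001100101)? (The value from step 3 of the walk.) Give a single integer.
Answer: 57

Derivation:
vaddr = 101: l1_idx=1, l2_idx=2
L1[1] = 1; L2[1][2] = 57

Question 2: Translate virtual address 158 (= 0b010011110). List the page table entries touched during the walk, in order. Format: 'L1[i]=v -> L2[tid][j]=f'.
Answer: L1[2]=0 -> L2[0][1]=15

Derivation:
vaddr = 158 = 0b010011110
Split: l1_idx=2, l2_idx=1, offset=14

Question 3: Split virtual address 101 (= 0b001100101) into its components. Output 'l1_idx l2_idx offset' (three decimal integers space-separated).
Answer: 1 2 5

Derivation:
vaddr = 101 = 0b001100101
  top 3 bits -> l1_idx = 1
  next 2 bits -> l2_idx = 2
  bottom 4 bits -> offset = 5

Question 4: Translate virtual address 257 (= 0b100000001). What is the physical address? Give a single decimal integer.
Answer: 1137

Derivation:
vaddr = 257 = 0b100000001
Split: l1_idx=4, l2_idx=0, offset=1
L1[4] = 2
L2[2][0] = 71
paddr = 71 * 16 + 1 = 1137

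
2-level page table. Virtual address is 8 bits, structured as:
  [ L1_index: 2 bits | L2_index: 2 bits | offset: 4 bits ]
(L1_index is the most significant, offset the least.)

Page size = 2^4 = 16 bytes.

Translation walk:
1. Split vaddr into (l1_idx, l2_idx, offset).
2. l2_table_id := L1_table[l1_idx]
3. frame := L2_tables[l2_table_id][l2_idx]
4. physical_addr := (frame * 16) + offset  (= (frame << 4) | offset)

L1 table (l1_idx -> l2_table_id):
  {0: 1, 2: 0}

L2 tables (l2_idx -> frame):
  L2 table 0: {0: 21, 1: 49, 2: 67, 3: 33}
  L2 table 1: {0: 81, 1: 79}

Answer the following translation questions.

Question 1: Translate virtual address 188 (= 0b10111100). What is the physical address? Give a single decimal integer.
vaddr = 188 = 0b10111100
Split: l1_idx=2, l2_idx=3, offset=12
L1[2] = 0
L2[0][3] = 33
paddr = 33 * 16 + 12 = 540

Answer: 540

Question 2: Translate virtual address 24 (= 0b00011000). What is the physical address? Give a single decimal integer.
vaddr = 24 = 0b00011000
Split: l1_idx=0, l2_idx=1, offset=8
L1[0] = 1
L2[1][1] = 79
paddr = 79 * 16 + 8 = 1272

Answer: 1272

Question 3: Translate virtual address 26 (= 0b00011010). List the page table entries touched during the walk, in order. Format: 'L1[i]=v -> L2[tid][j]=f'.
Answer: L1[0]=1 -> L2[1][1]=79

Derivation:
vaddr = 26 = 0b00011010
Split: l1_idx=0, l2_idx=1, offset=10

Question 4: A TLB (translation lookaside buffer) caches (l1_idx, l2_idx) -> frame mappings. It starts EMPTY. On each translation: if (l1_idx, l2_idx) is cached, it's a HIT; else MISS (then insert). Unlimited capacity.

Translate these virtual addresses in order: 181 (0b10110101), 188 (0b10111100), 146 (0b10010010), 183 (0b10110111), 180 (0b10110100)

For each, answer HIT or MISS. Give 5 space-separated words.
Answer: MISS HIT MISS HIT HIT

Derivation:
vaddr=181: (2,3) not in TLB -> MISS, insert
vaddr=188: (2,3) in TLB -> HIT
vaddr=146: (2,1) not in TLB -> MISS, insert
vaddr=183: (2,3) in TLB -> HIT
vaddr=180: (2,3) in TLB -> HIT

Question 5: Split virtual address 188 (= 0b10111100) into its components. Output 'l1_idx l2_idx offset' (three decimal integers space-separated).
Answer: 2 3 12

Derivation:
vaddr = 188 = 0b10111100
  top 2 bits -> l1_idx = 2
  next 2 bits -> l2_idx = 3
  bottom 4 bits -> offset = 12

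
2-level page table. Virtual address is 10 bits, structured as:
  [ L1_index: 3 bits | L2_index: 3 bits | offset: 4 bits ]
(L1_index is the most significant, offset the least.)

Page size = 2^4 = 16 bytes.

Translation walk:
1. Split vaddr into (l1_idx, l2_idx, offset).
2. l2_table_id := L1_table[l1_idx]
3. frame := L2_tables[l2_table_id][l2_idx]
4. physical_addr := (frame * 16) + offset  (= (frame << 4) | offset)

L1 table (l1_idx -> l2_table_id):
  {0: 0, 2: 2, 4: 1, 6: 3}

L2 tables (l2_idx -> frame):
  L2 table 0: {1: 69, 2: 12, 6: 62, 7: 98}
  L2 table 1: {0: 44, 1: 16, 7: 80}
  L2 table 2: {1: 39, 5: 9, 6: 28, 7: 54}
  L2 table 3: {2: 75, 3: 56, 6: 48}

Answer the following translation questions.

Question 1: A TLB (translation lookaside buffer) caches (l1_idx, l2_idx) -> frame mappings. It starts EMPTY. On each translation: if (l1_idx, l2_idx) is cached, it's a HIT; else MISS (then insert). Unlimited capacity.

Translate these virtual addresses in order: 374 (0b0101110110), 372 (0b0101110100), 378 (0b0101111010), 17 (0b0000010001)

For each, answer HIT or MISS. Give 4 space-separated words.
vaddr=374: (2,7) not in TLB -> MISS, insert
vaddr=372: (2,7) in TLB -> HIT
vaddr=378: (2,7) in TLB -> HIT
vaddr=17: (0,1) not in TLB -> MISS, insert

Answer: MISS HIT HIT MISS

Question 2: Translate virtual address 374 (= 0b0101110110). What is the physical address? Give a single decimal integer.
vaddr = 374 = 0b0101110110
Split: l1_idx=2, l2_idx=7, offset=6
L1[2] = 2
L2[2][7] = 54
paddr = 54 * 16 + 6 = 870

Answer: 870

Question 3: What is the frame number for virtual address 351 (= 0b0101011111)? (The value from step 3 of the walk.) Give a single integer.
vaddr = 351: l1_idx=2, l2_idx=5
L1[2] = 2; L2[2][5] = 9

Answer: 9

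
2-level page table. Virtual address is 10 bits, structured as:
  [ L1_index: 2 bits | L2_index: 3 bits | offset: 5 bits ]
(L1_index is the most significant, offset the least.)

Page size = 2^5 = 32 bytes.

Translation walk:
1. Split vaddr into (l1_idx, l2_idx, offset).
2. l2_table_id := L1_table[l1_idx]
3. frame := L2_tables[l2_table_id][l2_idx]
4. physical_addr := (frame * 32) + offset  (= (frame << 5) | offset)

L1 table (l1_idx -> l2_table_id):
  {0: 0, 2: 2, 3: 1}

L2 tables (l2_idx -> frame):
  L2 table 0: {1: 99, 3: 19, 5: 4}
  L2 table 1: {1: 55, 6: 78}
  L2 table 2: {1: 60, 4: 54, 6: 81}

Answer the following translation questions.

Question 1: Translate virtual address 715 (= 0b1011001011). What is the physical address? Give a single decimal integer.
vaddr = 715 = 0b1011001011
Split: l1_idx=2, l2_idx=6, offset=11
L1[2] = 2
L2[2][6] = 81
paddr = 81 * 32 + 11 = 2603

Answer: 2603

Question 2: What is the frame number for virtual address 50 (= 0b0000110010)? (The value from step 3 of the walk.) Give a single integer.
vaddr = 50: l1_idx=0, l2_idx=1
L1[0] = 0; L2[0][1] = 99

Answer: 99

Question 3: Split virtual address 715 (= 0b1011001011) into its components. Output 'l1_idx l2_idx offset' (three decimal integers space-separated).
vaddr = 715 = 0b1011001011
  top 2 bits -> l1_idx = 2
  next 3 bits -> l2_idx = 6
  bottom 5 bits -> offset = 11

Answer: 2 6 11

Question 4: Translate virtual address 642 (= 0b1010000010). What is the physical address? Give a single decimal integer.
vaddr = 642 = 0b1010000010
Split: l1_idx=2, l2_idx=4, offset=2
L1[2] = 2
L2[2][4] = 54
paddr = 54 * 32 + 2 = 1730

Answer: 1730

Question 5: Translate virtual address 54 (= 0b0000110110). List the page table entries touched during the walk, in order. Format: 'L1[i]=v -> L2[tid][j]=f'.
Answer: L1[0]=0 -> L2[0][1]=99

Derivation:
vaddr = 54 = 0b0000110110
Split: l1_idx=0, l2_idx=1, offset=22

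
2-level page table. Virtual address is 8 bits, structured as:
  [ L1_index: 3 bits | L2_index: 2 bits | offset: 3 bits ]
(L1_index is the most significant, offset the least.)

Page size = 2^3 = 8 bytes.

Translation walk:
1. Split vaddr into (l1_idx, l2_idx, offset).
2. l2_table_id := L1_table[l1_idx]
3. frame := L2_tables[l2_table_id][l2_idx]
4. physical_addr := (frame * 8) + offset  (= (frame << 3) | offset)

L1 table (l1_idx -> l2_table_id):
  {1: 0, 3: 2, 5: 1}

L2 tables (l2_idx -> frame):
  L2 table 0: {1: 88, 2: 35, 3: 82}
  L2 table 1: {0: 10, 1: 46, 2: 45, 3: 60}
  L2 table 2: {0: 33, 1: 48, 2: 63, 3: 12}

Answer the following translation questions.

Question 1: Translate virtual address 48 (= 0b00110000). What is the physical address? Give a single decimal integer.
vaddr = 48 = 0b00110000
Split: l1_idx=1, l2_idx=2, offset=0
L1[1] = 0
L2[0][2] = 35
paddr = 35 * 8 + 0 = 280

Answer: 280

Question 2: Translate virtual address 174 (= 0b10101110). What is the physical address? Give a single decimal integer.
vaddr = 174 = 0b10101110
Split: l1_idx=5, l2_idx=1, offset=6
L1[5] = 1
L2[1][1] = 46
paddr = 46 * 8 + 6 = 374

Answer: 374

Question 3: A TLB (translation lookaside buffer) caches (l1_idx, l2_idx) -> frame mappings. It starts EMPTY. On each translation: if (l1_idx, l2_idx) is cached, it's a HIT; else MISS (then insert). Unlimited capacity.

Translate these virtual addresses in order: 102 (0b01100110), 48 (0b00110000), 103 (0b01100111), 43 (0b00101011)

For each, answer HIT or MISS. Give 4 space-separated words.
Answer: MISS MISS HIT MISS

Derivation:
vaddr=102: (3,0) not in TLB -> MISS, insert
vaddr=48: (1,2) not in TLB -> MISS, insert
vaddr=103: (3,0) in TLB -> HIT
vaddr=43: (1,1) not in TLB -> MISS, insert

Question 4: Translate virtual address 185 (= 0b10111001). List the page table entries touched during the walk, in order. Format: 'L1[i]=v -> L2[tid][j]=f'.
vaddr = 185 = 0b10111001
Split: l1_idx=5, l2_idx=3, offset=1

Answer: L1[5]=1 -> L2[1][3]=60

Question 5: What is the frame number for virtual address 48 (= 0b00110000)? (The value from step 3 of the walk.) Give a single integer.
Answer: 35

Derivation:
vaddr = 48: l1_idx=1, l2_idx=2
L1[1] = 0; L2[0][2] = 35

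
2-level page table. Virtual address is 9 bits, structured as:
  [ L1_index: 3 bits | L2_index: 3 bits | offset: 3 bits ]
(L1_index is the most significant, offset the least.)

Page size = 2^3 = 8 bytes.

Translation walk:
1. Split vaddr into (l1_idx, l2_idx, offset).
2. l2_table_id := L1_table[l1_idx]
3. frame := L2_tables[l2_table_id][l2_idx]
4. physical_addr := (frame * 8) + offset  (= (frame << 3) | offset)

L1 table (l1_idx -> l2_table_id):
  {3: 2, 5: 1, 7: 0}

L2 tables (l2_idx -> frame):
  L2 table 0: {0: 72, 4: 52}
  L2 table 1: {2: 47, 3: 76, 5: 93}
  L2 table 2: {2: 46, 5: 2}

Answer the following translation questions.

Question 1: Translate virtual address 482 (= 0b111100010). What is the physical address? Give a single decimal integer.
Answer: 418

Derivation:
vaddr = 482 = 0b111100010
Split: l1_idx=7, l2_idx=4, offset=2
L1[7] = 0
L2[0][4] = 52
paddr = 52 * 8 + 2 = 418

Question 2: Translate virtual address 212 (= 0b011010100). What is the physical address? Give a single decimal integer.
vaddr = 212 = 0b011010100
Split: l1_idx=3, l2_idx=2, offset=4
L1[3] = 2
L2[2][2] = 46
paddr = 46 * 8 + 4 = 372

Answer: 372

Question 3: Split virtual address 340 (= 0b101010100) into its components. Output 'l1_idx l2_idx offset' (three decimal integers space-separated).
Answer: 5 2 4

Derivation:
vaddr = 340 = 0b101010100
  top 3 bits -> l1_idx = 5
  next 3 bits -> l2_idx = 2
  bottom 3 bits -> offset = 4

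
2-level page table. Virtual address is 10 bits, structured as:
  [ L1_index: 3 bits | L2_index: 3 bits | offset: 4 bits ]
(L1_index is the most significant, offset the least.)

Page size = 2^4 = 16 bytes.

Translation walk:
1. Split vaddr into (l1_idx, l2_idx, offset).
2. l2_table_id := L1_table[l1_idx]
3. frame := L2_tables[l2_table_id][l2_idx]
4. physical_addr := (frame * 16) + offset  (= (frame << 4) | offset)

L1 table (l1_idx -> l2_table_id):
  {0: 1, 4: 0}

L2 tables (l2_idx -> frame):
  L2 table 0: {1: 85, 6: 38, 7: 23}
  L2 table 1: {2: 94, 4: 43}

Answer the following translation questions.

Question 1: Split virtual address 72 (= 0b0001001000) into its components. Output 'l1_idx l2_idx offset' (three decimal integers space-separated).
vaddr = 72 = 0b0001001000
  top 3 bits -> l1_idx = 0
  next 3 bits -> l2_idx = 4
  bottom 4 bits -> offset = 8

Answer: 0 4 8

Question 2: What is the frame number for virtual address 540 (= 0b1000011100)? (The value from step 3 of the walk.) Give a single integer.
Answer: 85

Derivation:
vaddr = 540: l1_idx=4, l2_idx=1
L1[4] = 0; L2[0][1] = 85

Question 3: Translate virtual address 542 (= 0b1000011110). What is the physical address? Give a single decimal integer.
Answer: 1374

Derivation:
vaddr = 542 = 0b1000011110
Split: l1_idx=4, l2_idx=1, offset=14
L1[4] = 0
L2[0][1] = 85
paddr = 85 * 16 + 14 = 1374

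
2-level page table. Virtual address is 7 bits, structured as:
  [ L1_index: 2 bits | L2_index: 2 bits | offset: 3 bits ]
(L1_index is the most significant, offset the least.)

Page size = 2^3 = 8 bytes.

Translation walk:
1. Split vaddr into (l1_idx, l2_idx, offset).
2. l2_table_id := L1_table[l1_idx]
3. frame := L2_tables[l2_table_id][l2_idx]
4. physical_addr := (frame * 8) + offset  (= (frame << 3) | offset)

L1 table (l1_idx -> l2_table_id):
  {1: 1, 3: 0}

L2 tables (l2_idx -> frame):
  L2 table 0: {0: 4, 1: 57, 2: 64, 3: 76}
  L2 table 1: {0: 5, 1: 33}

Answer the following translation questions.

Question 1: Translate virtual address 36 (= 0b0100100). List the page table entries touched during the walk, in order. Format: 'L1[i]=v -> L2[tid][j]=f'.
vaddr = 36 = 0b0100100
Split: l1_idx=1, l2_idx=0, offset=4

Answer: L1[1]=1 -> L2[1][0]=5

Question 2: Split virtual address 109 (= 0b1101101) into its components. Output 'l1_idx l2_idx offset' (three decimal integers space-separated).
vaddr = 109 = 0b1101101
  top 2 bits -> l1_idx = 3
  next 2 bits -> l2_idx = 1
  bottom 3 bits -> offset = 5

Answer: 3 1 5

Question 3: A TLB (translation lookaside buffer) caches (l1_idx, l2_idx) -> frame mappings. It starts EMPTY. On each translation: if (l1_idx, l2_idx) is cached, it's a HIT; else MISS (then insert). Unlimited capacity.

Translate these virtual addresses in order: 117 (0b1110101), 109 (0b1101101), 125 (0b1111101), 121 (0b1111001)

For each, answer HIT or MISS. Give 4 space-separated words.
vaddr=117: (3,2) not in TLB -> MISS, insert
vaddr=109: (3,1) not in TLB -> MISS, insert
vaddr=125: (3,3) not in TLB -> MISS, insert
vaddr=121: (3,3) in TLB -> HIT

Answer: MISS MISS MISS HIT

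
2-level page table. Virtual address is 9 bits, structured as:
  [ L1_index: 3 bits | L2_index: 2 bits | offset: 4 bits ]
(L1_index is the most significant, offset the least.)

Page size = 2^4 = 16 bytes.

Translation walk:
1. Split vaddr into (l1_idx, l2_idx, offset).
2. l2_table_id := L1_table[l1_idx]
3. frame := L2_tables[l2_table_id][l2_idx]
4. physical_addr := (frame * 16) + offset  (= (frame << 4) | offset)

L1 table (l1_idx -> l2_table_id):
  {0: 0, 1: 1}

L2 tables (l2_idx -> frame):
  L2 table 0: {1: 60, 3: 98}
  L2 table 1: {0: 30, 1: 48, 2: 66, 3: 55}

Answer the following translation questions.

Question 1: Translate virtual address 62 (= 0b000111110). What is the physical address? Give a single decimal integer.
Answer: 1582

Derivation:
vaddr = 62 = 0b000111110
Split: l1_idx=0, l2_idx=3, offset=14
L1[0] = 0
L2[0][3] = 98
paddr = 98 * 16 + 14 = 1582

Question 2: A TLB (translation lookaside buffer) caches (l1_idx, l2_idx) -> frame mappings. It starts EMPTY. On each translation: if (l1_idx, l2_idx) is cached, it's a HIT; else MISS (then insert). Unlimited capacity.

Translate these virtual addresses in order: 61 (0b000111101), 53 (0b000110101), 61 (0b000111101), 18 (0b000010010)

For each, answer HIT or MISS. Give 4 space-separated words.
vaddr=61: (0,3) not in TLB -> MISS, insert
vaddr=53: (0,3) in TLB -> HIT
vaddr=61: (0,3) in TLB -> HIT
vaddr=18: (0,1) not in TLB -> MISS, insert

Answer: MISS HIT HIT MISS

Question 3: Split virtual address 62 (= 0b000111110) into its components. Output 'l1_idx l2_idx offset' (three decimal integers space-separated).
Answer: 0 3 14

Derivation:
vaddr = 62 = 0b000111110
  top 3 bits -> l1_idx = 0
  next 2 bits -> l2_idx = 3
  bottom 4 bits -> offset = 14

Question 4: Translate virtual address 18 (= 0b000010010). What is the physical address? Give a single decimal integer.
vaddr = 18 = 0b000010010
Split: l1_idx=0, l2_idx=1, offset=2
L1[0] = 0
L2[0][1] = 60
paddr = 60 * 16 + 2 = 962

Answer: 962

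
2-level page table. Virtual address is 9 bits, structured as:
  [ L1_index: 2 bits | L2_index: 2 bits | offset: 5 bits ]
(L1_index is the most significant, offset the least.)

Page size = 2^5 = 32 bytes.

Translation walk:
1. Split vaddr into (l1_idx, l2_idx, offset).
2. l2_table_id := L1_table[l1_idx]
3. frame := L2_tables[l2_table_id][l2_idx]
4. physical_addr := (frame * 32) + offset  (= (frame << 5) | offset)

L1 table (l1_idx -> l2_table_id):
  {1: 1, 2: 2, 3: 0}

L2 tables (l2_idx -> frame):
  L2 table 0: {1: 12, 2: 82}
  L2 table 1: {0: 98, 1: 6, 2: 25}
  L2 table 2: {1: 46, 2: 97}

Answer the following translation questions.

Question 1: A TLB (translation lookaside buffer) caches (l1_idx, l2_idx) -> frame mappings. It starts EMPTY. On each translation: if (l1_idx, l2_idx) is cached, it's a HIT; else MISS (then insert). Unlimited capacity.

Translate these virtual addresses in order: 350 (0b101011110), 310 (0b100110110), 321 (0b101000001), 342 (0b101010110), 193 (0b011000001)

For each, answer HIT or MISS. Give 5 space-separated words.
Answer: MISS MISS HIT HIT MISS

Derivation:
vaddr=350: (2,2) not in TLB -> MISS, insert
vaddr=310: (2,1) not in TLB -> MISS, insert
vaddr=321: (2,2) in TLB -> HIT
vaddr=342: (2,2) in TLB -> HIT
vaddr=193: (1,2) not in TLB -> MISS, insert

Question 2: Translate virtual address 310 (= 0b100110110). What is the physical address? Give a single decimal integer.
Answer: 1494

Derivation:
vaddr = 310 = 0b100110110
Split: l1_idx=2, l2_idx=1, offset=22
L1[2] = 2
L2[2][1] = 46
paddr = 46 * 32 + 22 = 1494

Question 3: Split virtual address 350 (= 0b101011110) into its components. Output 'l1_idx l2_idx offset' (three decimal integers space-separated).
Answer: 2 2 30

Derivation:
vaddr = 350 = 0b101011110
  top 2 bits -> l1_idx = 2
  next 2 bits -> l2_idx = 2
  bottom 5 bits -> offset = 30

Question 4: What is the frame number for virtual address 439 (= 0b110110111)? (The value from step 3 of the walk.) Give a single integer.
vaddr = 439: l1_idx=3, l2_idx=1
L1[3] = 0; L2[0][1] = 12

Answer: 12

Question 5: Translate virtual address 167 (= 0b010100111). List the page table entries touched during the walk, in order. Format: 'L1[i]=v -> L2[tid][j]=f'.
Answer: L1[1]=1 -> L2[1][1]=6

Derivation:
vaddr = 167 = 0b010100111
Split: l1_idx=1, l2_idx=1, offset=7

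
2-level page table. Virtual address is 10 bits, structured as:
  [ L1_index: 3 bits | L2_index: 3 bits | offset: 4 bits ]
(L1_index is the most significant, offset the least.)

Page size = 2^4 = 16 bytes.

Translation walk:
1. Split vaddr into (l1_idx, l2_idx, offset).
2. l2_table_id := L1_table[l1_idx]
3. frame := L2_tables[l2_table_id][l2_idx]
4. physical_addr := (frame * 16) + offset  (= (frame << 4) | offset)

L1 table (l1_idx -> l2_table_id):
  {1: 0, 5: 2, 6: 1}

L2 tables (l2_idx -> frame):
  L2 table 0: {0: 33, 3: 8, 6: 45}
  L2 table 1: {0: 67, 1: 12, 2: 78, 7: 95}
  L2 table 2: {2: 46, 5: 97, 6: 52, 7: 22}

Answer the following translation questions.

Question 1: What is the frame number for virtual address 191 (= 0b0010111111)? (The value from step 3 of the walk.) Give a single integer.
vaddr = 191: l1_idx=1, l2_idx=3
L1[1] = 0; L2[0][3] = 8

Answer: 8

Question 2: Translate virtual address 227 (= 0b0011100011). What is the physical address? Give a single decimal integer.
Answer: 723

Derivation:
vaddr = 227 = 0b0011100011
Split: l1_idx=1, l2_idx=6, offset=3
L1[1] = 0
L2[0][6] = 45
paddr = 45 * 16 + 3 = 723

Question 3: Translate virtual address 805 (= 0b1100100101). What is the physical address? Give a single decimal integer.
Answer: 1253

Derivation:
vaddr = 805 = 0b1100100101
Split: l1_idx=6, l2_idx=2, offset=5
L1[6] = 1
L2[1][2] = 78
paddr = 78 * 16 + 5 = 1253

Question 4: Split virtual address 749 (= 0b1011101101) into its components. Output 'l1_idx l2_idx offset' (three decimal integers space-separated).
vaddr = 749 = 0b1011101101
  top 3 bits -> l1_idx = 5
  next 3 bits -> l2_idx = 6
  bottom 4 bits -> offset = 13

Answer: 5 6 13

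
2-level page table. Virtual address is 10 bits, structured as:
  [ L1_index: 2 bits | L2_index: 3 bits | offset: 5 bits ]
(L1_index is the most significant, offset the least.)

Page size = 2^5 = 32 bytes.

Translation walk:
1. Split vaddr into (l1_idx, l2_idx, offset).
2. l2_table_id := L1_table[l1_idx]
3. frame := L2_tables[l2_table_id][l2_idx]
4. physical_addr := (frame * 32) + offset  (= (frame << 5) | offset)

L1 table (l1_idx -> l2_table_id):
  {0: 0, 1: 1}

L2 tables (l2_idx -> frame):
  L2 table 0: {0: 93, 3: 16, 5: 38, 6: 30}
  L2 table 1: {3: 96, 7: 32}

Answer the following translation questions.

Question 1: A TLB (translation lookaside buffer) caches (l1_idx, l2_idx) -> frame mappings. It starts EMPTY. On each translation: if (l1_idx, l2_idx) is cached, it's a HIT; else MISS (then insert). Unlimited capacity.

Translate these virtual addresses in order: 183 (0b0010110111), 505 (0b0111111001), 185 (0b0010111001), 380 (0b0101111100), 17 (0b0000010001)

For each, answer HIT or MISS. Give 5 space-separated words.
vaddr=183: (0,5) not in TLB -> MISS, insert
vaddr=505: (1,7) not in TLB -> MISS, insert
vaddr=185: (0,5) in TLB -> HIT
vaddr=380: (1,3) not in TLB -> MISS, insert
vaddr=17: (0,0) not in TLB -> MISS, insert

Answer: MISS MISS HIT MISS MISS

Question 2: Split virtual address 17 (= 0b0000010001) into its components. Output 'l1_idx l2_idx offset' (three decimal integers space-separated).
Answer: 0 0 17

Derivation:
vaddr = 17 = 0b0000010001
  top 2 bits -> l1_idx = 0
  next 3 bits -> l2_idx = 0
  bottom 5 bits -> offset = 17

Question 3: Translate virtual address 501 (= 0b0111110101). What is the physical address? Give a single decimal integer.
Answer: 1045

Derivation:
vaddr = 501 = 0b0111110101
Split: l1_idx=1, l2_idx=7, offset=21
L1[1] = 1
L2[1][7] = 32
paddr = 32 * 32 + 21 = 1045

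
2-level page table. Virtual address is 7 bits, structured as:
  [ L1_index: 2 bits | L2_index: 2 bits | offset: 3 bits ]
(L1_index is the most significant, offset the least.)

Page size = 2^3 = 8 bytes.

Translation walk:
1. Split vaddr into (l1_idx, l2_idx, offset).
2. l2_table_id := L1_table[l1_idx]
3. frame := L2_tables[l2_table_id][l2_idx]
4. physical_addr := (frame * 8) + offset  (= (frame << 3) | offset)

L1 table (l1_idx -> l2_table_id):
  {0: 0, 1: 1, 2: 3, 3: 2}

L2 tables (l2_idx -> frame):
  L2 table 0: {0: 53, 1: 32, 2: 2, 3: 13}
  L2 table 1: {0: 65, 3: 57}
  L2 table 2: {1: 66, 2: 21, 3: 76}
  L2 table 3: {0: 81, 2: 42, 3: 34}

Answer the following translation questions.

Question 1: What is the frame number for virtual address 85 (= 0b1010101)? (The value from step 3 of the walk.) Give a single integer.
vaddr = 85: l1_idx=2, l2_idx=2
L1[2] = 3; L2[3][2] = 42

Answer: 42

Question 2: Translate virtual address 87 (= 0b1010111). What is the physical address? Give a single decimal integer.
Answer: 343

Derivation:
vaddr = 87 = 0b1010111
Split: l1_idx=2, l2_idx=2, offset=7
L1[2] = 3
L2[3][2] = 42
paddr = 42 * 8 + 7 = 343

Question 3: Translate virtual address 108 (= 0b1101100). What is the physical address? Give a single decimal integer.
Answer: 532

Derivation:
vaddr = 108 = 0b1101100
Split: l1_idx=3, l2_idx=1, offset=4
L1[3] = 2
L2[2][1] = 66
paddr = 66 * 8 + 4 = 532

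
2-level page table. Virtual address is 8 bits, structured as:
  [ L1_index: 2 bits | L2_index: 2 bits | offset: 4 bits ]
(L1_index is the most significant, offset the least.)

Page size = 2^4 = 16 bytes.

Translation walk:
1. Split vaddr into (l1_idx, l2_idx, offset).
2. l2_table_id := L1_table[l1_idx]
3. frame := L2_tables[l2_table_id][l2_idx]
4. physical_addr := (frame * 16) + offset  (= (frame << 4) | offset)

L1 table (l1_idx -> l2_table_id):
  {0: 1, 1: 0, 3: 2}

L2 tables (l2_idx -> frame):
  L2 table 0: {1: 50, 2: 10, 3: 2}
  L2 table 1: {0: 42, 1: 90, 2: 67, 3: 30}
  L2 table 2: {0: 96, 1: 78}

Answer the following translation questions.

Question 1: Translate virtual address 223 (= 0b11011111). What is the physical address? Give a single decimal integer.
Answer: 1263

Derivation:
vaddr = 223 = 0b11011111
Split: l1_idx=3, l2_idx=1, offset=15
L1[3] = 2
L2[2][1] = 78
paddr = 78 * 16 + 15 = 1263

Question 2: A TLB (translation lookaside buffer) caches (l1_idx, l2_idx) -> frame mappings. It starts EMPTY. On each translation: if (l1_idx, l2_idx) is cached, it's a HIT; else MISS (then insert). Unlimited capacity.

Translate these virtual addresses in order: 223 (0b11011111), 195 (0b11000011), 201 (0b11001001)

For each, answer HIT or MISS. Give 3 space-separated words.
vaddr=223: (3,1) not in TLB -> MISS, insert
vaddr=195: (3,0) not in TLB -> MISS, insert
vaddr=201: (3,0) in TLB -> HIT

Answer: MISS MISS HIT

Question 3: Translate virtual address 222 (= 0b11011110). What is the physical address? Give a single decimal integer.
vaddr = 222 = 0b11011110
Split: l1_idx=3, l2_idx=1, offset=14
L1[3] = 2
L2[2][1] = 78
paddr = 78 * 16 + 14 = 1262

Answer: 1262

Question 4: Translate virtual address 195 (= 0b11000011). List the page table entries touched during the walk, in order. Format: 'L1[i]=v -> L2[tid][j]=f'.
vaddr = 195 = 0b11000011
Split: l1_idx=3, l2_idx=0, offset=3

Answer: L1[3]=2 -> L2[2][0]=96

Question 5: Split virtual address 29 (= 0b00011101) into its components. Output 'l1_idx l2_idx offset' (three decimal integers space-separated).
vaddr = 29 = 0b00011101
  top 2 bits -> l1_idx = 0
  next 2 bits -> l2_idx = 1
  bottom 4 bits -> offset = 13

Answer: 0 1 13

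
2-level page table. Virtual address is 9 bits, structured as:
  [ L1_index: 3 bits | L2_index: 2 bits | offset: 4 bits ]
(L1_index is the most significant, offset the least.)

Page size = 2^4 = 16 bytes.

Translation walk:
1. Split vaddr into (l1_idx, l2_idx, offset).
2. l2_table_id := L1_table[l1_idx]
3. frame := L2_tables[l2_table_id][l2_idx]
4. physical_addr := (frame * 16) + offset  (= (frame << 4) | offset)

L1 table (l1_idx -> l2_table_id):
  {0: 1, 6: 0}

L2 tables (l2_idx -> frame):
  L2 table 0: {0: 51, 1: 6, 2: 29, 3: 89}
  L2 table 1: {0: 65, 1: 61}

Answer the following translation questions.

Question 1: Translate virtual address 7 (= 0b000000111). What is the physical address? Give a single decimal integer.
Answer: 1047

Derivation:
vaddr = 7 = 0b000000111
Split: l1_idx=0, l2_idx=0, offset=7
L1[0] = 1
L2[1][0] = 65
paddr = 65 * 16 + 7 = 1047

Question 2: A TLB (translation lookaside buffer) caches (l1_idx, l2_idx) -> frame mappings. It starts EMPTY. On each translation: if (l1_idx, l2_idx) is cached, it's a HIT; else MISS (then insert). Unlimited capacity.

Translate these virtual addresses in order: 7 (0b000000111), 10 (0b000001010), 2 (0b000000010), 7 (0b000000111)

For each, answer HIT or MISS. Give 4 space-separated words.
Answer: MISS HIT HIT HIT

Derivation:
vaddr=7: (0,0) not in TLB -> MISS, insert
vaddr=10: (0,0) in TLB -> HIT
vaddr=2: (0,0) in TLB -> HIT
vaddr=7: (0,0) in TLB -> HIT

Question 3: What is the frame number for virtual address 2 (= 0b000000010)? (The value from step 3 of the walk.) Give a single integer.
Answer: 65

Derivation:
vaddr = 2: l1_idx=0, l2_idx=0
L1[0] = 1; L2[1][0] = 65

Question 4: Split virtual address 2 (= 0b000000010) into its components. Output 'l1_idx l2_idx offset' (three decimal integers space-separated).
vaddr = 2 = 0b000000010
  top 3 bits -> l1_idx = 0
  next 2 bits -> l2_idx = 0
  bottom 4 bits -> offset = 2

Answer: 0 0 2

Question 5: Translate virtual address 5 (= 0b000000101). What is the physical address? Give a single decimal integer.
vaddr = 5 = 0b000000101
Split: l1_idx=0, l2_idx=0, offset=5
L1[0] = 1
L2[1][0] = 65
paddr = 65 * 16 + 5 = 1045

Answer: 1045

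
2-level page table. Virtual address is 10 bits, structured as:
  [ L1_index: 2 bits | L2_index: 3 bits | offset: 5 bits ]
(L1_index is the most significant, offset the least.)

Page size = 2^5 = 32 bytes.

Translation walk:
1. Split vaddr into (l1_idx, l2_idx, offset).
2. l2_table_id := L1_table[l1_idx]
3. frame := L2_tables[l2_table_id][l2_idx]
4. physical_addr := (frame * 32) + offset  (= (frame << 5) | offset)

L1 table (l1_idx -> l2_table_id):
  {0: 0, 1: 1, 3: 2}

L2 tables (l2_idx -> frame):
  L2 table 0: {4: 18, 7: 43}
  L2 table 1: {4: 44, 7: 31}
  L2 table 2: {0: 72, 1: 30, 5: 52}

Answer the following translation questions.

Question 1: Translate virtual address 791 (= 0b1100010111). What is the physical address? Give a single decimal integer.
vaddr = 791 = 0b1100010111
Split: l1_idx=3, l2_idx=0, offset=23
L1[3] = 2
L2[2][0] = 72
paddr = 72 * 32 + 23 = 2327

Answer: 2327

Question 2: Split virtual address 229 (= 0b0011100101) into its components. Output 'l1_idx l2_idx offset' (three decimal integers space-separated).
vaddr = 229 = 0b0011100101
  top 2 bits -> l1_idx = 0
  next 3 bits -> l2_idx = 7
  bottom 5 bits -> offset = 5

Answer: 0 7 5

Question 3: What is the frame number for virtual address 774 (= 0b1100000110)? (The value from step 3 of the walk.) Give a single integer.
vaddr = 774: l1_idx=3, l2_idx=0
L1[3] = 2; L2[2][0] = 72

Answer: 72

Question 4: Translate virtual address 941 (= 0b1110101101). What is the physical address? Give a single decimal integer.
vaddr = 941 = 0b1110101101
Split: l1_idx=3, l2_idx=5, offset=13
L1[3] = 2
L2[2][5] = 52
paddr = 52 * 32 + 13 = 1677

Answer: 1677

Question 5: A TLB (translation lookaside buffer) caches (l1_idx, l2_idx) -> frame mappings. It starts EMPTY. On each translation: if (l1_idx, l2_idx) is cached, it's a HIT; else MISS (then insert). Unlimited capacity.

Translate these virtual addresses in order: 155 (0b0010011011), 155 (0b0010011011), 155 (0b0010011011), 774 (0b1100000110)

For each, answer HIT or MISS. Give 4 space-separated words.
Answer: MISS HIT HIT MISS

Derivation:
vaddr=155: (0,4) not in TLB -> MISS, insert
vaddr=155: (0,4) in TLB -> HIT
vaddr=155: (0,4) in TLB -> HIT
vaddr=774: (3,0) not in TLB -> MISS, insert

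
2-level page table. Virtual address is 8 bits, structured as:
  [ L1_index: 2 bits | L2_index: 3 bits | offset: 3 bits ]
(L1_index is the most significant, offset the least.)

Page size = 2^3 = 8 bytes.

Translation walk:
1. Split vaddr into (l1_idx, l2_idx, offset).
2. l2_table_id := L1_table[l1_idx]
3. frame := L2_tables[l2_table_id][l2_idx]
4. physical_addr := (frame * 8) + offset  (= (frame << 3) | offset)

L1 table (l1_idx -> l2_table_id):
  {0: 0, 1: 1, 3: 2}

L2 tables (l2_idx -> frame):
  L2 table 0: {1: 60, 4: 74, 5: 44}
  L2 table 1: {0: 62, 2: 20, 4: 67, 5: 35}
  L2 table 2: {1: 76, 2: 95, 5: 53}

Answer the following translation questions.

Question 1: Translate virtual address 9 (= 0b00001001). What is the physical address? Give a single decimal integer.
Answer: 481

Derivation:
vaddr = 9 = 0b00001001
Split: l1_idx=0, l2_idx=1, offset=1
L1[0] = 0
L2[0][1] = 60
paddr = 60 * 8 + 1 = 481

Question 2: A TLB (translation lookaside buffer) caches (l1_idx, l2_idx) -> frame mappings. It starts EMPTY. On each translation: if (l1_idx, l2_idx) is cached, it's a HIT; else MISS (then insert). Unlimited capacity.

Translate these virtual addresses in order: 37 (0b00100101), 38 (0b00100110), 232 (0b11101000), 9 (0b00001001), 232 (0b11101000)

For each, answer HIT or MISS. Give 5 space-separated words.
vaddr=37: (0,4) not in TLB -> MISS, insert
vaddr=38: (0,4) in TLB -> HIT
vaddr=232: (3,5) not in TLB -> MISS, insert
vaddr=9: (0,1) not in TLB -> MISS, insert
vaddr=232: (3,5) in TLB -> HIT

Answer: MISS HIT MISS MISS HIT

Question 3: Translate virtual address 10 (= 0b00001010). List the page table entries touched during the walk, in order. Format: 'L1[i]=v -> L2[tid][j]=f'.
Answer: L1[0]=0 -> L2[0][1]=60

Derivation:
vaddr = 10 = 0b00001010
Split: l1_idx=0, l2_idx=1, offset=2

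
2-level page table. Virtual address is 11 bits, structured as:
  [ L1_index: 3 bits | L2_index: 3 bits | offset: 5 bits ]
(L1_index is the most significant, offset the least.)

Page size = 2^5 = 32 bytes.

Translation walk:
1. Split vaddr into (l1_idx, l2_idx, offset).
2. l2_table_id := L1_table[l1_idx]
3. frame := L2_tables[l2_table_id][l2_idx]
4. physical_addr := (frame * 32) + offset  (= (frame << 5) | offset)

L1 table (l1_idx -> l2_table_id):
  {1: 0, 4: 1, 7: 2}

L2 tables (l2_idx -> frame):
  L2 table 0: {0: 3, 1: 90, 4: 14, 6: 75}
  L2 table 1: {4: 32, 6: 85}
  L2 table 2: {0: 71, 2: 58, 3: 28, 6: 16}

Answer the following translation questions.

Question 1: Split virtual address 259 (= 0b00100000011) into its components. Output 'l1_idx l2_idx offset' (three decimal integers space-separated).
Answer: 1 0 3

Derivation:
vaddr = 259 = 0b00100000011
  top 3 bits -> l1_idx = 1
  next 3 bits -> l2_idx = 0
  bottom 5 bits -> offset = 3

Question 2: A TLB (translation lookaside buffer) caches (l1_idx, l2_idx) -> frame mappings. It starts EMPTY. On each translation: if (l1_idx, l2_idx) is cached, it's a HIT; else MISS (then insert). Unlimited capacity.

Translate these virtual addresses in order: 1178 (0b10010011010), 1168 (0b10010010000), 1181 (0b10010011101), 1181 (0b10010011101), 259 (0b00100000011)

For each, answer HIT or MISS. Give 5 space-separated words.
Answer: MISS HIT HIT HIT MISS

Derivation:
vaddr=1178: (4,4) not in TLB -> MISS, insert
vaddr=1168: (4,4) in TLB -> HIT
vaddr=1181: (4,4) in TLB -> HIT
vaddr=1181: (4,4) in TLB -> HIT
vaddr=259: (1,0) not in TLB -> MISS, insert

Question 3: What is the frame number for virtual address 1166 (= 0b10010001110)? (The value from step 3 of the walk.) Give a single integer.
Answer: 32

Derivation:
vaddr = 1166: l1_idx=4, l2_idx=4
L1[4] = 1; L2[1][4] = 32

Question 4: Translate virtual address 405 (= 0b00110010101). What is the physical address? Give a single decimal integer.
vaddr = 405 = 0b00110010101
Split: l1_idx=1, l2_idx=4, offset=21
L1[1] = 0
L2[0][4] = 14
paddr = 14 * 32 + 21 = 469

Answer: 469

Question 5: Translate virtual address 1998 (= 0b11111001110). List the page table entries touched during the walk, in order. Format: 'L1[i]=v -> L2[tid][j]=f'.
Answer: L1[7]=2 -> L2[2][6]=16

Derivation:
vaddr = 1998 = 0b11111001110
Split: l1_idx=7, l2_idx=6, offset=14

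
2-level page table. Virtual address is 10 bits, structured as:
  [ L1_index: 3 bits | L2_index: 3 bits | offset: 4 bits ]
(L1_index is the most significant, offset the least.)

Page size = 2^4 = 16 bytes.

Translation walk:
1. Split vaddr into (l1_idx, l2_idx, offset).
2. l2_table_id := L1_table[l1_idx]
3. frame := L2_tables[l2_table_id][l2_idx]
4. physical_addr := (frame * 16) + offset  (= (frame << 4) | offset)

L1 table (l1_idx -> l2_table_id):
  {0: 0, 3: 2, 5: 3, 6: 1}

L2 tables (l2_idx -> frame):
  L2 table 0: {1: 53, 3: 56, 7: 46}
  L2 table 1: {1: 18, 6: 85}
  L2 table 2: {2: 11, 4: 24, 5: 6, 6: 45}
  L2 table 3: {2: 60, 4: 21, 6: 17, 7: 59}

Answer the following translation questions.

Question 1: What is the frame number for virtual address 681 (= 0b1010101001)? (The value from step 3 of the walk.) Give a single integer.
Answer: 60

Derivation:
vaddr = 681: l1_idx=5, l2_idx=2
L1[5] = 3; L2[3][2] = 60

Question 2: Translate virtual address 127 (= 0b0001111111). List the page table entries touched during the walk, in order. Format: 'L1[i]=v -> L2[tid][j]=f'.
vaddr = 127 = 0b0001111111
Split: l1_idx=0, l2_idx=7, offset=15

Answer: L1[0]=0 -> L2[0][7]=46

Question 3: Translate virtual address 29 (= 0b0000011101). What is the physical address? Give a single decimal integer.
Answer: 861

Derivation:
vaddr = 29 = 0b0000011101
Split: l1_idx=0, l2_idx=1, offset=13
L1[0] = 0
L2[0][1] = 53
paddr = 53 * 16 + 13 = 861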